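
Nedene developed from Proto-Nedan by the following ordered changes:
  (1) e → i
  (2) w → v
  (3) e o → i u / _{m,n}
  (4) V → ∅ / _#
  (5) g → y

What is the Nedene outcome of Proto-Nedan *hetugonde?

Nedene: *hetugonde > hitugondi > hitugundi > hitugund > hituyund  (by vowel merger, pre-nasal raising, apocope, unconditioned shift)

hituyund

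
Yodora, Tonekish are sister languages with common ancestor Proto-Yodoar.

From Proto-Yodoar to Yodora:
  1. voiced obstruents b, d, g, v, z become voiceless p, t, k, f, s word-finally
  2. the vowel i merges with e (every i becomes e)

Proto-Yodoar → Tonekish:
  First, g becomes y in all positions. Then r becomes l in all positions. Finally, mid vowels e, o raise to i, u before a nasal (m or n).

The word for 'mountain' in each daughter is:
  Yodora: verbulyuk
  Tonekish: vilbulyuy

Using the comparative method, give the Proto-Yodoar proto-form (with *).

Position 9: Yodora has k, Tonekish has y. Taking the neighbouring segments as reconstructed: Yodora k could go back to *k or *g; Tonekish y could go back to *g or *y — the one source consistent with every daughter is *g.
Position 2: Yodora has e, Tonekish has i. Taking the neighbouring segments as reconstructed: Yodora e could go back to *e or *i; Tonekish i can only go back to *i — the one source consistent with every daughter is *i.
Position 3: Yodora has r, Tonekish has l. Yodora preserves r here (none of its changes turn any other segment into r), so the proto-segment is *r.
Verify the candidate proto-form against each daughter:
Yodora: *virbulyug > virbulyuk > verbulyuk  (by final devoicing, vowel merger)
Tonekish: *virbulyug
  virbulyug → virbulyuy   [unconditioned shift]
  virbulyuy → vilbulyuy   [unconditioned shift]
  vilbulyuy (rule 3 does not apply)
  giving Tonekish vilbulyuy.
No other proto-form is consistent with every reflex, so the reconstruction is *virbulyug.

*virbulyug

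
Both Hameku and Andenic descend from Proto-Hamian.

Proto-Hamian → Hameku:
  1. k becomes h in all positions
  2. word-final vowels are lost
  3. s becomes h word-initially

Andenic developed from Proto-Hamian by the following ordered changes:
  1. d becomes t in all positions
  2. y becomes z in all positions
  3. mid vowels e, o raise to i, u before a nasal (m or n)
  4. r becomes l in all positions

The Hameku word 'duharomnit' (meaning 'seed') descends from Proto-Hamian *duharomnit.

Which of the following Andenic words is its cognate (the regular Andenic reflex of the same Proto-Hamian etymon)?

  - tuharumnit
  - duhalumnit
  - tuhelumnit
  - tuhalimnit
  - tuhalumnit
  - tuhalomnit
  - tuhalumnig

tuhalumnit

Andenic: *duharomnit
  duharomnit → tuharomnit   [unconditioned shift]
  tuharomnit (rule 2 does not apply)
  tuharomnit → tuharumnit   [pre-nasal raising]
  tuharumnit → tuhalumnit   [unconditioned shift]
  giving Andenic tuhalumnit.
Only 'tuhalumnit' matches the regular Andenic development of *duharomnit.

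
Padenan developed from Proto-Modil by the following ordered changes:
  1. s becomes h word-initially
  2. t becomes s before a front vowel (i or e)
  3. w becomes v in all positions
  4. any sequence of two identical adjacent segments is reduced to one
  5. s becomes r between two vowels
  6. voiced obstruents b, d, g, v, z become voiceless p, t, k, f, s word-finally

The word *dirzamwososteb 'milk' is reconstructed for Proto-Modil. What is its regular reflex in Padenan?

Padenan: *dirzamwososteb > dirzamwososseb > dirzamvososseb > dirzamvososeb > dirzamvororeb > dirzamvororep  (by palatalisation, unconditioned shift, degemination, rhotacism, final devoicing)

dirzamvororep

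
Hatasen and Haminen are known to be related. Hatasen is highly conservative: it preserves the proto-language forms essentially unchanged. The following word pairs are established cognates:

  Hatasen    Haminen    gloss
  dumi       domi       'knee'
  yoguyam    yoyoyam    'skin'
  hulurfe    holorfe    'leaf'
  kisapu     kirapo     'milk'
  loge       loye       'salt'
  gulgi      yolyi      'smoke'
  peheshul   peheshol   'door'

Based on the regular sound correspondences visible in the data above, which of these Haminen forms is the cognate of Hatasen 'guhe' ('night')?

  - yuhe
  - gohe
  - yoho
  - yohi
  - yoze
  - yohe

yohe

gulgi ~ yolyi — Hatasen g corresponds to Haminen y word-initially before a back vowel.
yoguyam ~ yoyoyam, hulurfe ~ holorfe — Hatasen u corresponds to Haminen o after a consonant, before a consonant other than r, m, n, p, b, f, v.
Applying these to Hatasen 'guhe':
  guhe → yuhe   (g→y word-initially before a back vowel)
  yuhe → yohe   (u→o after a consonant, before a consonant other than r, m, n, p, b, f, v)
So the Haminen cognate is 'yohe'.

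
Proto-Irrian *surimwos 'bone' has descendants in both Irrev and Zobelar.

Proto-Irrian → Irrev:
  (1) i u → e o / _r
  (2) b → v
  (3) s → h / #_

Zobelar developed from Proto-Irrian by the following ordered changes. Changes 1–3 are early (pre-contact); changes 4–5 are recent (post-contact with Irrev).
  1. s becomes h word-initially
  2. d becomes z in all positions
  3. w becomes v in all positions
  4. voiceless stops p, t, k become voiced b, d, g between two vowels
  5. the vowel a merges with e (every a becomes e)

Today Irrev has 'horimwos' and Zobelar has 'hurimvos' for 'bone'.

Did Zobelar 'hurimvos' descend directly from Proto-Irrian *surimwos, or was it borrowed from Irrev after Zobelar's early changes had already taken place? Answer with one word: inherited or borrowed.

If inherited, *surimwos would pass through all of Zobelar's changes:
Zobelar: start from *surimwos.
  rule 1 (debuccalisation): surimwos → hurimwos
  rule 2: no change — hurimwos
  rule 3 (unconditioned shift): hurimwos → hurimvos
  rule 4: no change — hurimvos
  rule 5: no change — hurimvos
  ⇒ Zobelar hurimvos
If borrowed from Irrev 'horimwos' after the early changes, it would undergo only the recent ones:
  rule 4 (intervocalic voicing): no change (horimwos)
  rule 5 (vowel merger): no change (horimwos)
  ⇒ as a loan: horimwos
Zobelar 'hurimvos' matches the inherited outcome exactly, so it is an inherited cognate, not a loan.

inherited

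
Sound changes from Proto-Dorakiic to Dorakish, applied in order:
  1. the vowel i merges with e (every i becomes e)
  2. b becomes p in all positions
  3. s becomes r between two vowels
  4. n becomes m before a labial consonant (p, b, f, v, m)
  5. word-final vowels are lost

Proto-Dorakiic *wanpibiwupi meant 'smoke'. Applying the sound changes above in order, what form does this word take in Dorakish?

wampepewup

Dorakish: *wanpibiwupi
  wanpibiwupi → wanpebewupe   [vowel merger]
  wanpebewupe → wanpepewupe   [unconditioned shift]
  wanpepewupe (rule 3 does not apply)
  wanpepewupe → wampepewupe   [nasal place assimilation]
  wampepewupe → wampepewup   [apocope]
  giving Dorakish wampepewup.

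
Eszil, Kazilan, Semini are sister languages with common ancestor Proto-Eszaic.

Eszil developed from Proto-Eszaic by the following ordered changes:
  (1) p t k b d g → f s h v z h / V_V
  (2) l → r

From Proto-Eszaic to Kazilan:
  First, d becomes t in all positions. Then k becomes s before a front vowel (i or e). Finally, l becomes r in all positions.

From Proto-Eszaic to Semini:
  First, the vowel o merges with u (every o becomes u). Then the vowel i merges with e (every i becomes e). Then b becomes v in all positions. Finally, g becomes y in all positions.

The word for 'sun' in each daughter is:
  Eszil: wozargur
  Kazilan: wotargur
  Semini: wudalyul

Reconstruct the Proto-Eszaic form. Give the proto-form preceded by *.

*wodalgul

Position 6: Eszil has g, Kazilan has g, Semini has y. Eszil preserves g here (none of its changes turn any other segment into g), so the proto-segment is *g.
Position 8: Eszil has r, Kazilan has r, Semini has l. Semini preserves l here (none of its changes turn any other segment into l), so the proto-segment is *l.
Verify the candidate proto-form against each daughter:
Eszil: start from *wodalgul.
  rule 1 (intervocalic lenition): wodalgul → wozalgul
  rule 2 (unconditioned shift): wozalgul → wozargur
  ⇒ Eszil wozargur
Kazilan: *wodalgul > wotalgul > wotargur  (by unconditioned shift, unconditioned shift)
Semini: *wodalgul
  wodalgul → wudalgul   [vowel merger]
  wudalgul (rule 2 does not apply)
  wudalgul (rule 3 does not apply)
  wudalgul → wudalyul   [unconditioned shift]
  giving Semini wudalyul.
Only *wodalgul yields all of Eszil wozargur, Kazilan wotargur, Semini wudalyul.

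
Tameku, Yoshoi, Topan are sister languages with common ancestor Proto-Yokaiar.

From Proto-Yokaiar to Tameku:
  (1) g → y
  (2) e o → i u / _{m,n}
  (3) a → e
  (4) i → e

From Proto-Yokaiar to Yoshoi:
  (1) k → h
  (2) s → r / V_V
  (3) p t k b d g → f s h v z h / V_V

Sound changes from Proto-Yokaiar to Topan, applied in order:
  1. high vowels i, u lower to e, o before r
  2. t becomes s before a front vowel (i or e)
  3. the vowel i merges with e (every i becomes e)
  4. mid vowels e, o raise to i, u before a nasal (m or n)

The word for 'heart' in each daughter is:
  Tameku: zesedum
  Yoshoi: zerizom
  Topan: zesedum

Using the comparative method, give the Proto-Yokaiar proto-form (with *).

Position 3: Tameku has s, Yoshoi has r, Topan has s. Tameku preserves s here (none of its changes turn any other segment into s), so the proto-segment is *s.
Position 5: Tameku has d, Yoshoi has z, Topan has d. Tameku preserves d here (none of its changes turn any other segment into d), so the proto-segment is *d.
Continuing position by position gives *zesidom; check it forward:
Tameku: *zesidom
  zesidom (rule 1 does not apply)
  zesidom → zesidum   [pre-nasal raising]
  zesidum (rule 3 does not apply)
  zesidum → zesedum   [vowel merger]
  giving Tameku zesedum.
Yoshoi: start from *zesidom.
  rule 1: no change — zesidom
  rule 2 (rhotacism): zesidom → zeridom
  rule 3 (intervocalic lenition): zeridom → zerizom
  ⇒ Yoshoi zerizom
Topan: *zesidom > zesedom > zesedum  (by vowel merger, pre-nasal raising)
No other proto-form is consistent with every reflex, so the reconstruction is *zesidom.

*zesidom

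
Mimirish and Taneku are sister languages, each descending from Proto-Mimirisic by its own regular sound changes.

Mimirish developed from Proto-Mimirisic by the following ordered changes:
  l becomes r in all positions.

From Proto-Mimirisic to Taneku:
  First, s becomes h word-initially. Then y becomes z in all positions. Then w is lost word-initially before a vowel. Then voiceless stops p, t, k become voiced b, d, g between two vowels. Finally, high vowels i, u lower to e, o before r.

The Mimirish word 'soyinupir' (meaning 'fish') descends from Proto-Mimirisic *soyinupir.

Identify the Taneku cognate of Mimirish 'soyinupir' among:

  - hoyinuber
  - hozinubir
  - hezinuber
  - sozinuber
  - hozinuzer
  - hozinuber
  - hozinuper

hozinuber

Taneku: *soyinupir > hoyinupir > hozinupir > hozinubir > hozinuber  (by debuccalisation, unconditioned shift, intervocalic voicing, pre-rhotic lowering)
The other candidates each miss or misapply at least one Taneku change.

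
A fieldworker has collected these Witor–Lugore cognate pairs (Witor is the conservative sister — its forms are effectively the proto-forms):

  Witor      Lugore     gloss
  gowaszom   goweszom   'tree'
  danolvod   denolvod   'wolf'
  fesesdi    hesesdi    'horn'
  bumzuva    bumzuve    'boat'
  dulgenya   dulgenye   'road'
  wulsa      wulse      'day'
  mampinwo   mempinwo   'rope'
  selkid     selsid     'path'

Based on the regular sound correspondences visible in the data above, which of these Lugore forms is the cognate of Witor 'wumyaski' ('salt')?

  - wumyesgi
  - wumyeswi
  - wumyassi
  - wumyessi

wumyessi

gowaszom ~ goweszom — Witor a corresponds to Lugore e after a consonant, before a consonant other than r, m, n, p, b, f, v.
selkid ~ selsid — Witor k corresponds to Lugore s after a consonant, before a front vowel.
Applying these to Witor 'wumyaski':
  wumyaski → wumyeski   (a→e after a consonant, before a consonant other than r, m, n, p, b, f, v)
  wumyeski → wumyessi   (k→s after a consonant, before a front vowel)
So the Lugore cognate is 'wumyessi'.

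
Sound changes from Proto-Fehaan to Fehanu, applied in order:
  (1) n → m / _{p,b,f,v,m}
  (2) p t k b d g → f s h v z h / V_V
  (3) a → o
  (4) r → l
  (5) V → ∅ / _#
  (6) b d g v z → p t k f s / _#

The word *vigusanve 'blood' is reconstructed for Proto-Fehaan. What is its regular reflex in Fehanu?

Fehanu: start from *vigusanve.
  rule 1 (nasal place assimilation): vigusanve → vigusamve
  rule 2 (intervocalic lenition): vigusamve → vihusamve
  rule 3 (vowel merger): vihusamve → vihusomve
  rule 4: no change — vihusomve
  rule 5 (apocope): vihusomve → vihusomv
  rule 6 (final devoicing): vihusomv → vihusomf
  ⇒ Fehanu vihusomf

vihusomf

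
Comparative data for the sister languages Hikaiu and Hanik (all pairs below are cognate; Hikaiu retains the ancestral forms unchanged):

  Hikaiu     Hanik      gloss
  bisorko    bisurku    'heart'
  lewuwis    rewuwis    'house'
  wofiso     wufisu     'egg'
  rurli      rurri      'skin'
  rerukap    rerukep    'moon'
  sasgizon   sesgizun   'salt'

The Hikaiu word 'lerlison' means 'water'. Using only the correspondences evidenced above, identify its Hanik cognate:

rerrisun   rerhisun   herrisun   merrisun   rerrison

lewuwis ~ rewuwis — Hikaiu l corresponds to Hanik r word-initially before a front vowel.
rurli ~ rurri — Hikaiu l corresponds to Hanik r after a consonant, before a front vowel.
sasgizon ~ sesgizun — Hikaiu o corresponds to Hanik u after a consonant, before a nasal.
Applying these to Hikaiu 'lerlison':
  lerlison → rerlison   (l→r word-initially before a front vowel)
  rerlison → rerrison   (l→r after a consonant, before a front vowel)
  rerrison → rerrisun   (o→u after a consonant, before a nasal)
So the Hanik cognate is 'rerrisun'.

rerrisun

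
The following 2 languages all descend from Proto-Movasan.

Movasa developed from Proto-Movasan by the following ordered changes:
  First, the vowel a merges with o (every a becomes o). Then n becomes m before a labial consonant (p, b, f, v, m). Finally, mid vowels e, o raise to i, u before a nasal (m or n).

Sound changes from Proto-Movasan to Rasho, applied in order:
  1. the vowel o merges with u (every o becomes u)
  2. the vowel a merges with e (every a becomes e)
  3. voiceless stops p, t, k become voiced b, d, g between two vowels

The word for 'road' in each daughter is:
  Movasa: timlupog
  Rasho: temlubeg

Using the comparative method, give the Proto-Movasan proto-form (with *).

Position 2: Movasa has i, Rasho has e. Taking the neighbouring segments as reconstructed: Movasa i could go back to *e or *i; Rasho e could go back to *a or *e — the one source consistent with every daughter is *e.
Position 7: Movasa has o, Rasho has e. Taking the neighbouring segments as reconstructed: Movasa o could go back to *a or *o; Rasho e could go back to *a or *e — the one source consistent with every daughter is *a.
Position 6: Movasa has p, Rasho has b. Movasa preserves p here (none of its changes turn any other segment into p), so the proto-segment is *p.
This points to *temlupag. Verify forward in each daughter:
Movasa: *temlupag
  temlupag → temlupog   [vowel merger]
  temlupog (rule 2 does not apply)
  temlupog → timlupog   [pre-nasal raising]
  giving Movasa timlupog.
Rasho: start from *temlupag.
  rule 1: no change — temlupag
  rule 2 (vowel merger): temlupag → temlupeg
  rule 3 (intervocalic voicing): temlupeg → temlubeg
  ⇒ Rasho temlubeg
Only *temlupag yields all of Movasa timlupog, Rasho temlubeg.

*temlupag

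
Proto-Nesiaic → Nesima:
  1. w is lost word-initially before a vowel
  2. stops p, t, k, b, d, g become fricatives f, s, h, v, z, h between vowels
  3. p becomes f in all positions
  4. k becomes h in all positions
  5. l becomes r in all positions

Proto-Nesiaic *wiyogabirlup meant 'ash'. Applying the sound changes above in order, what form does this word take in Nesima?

iyohavirruf

Nesima: *wiyogabirlup
  wiyogabirlup → iyogabirlup   [glide loss]
  iyogabirlup → iyohavirlup   [intervocalic lenition]
  iyohavirlup → iyohavirluf   [unconditioned shift]
  iyohavirluf (rule 4 does not apply)
  iyohavirluf → iyohavirruf   [unconditioned shift]
  giving Nesima iyohavirruf.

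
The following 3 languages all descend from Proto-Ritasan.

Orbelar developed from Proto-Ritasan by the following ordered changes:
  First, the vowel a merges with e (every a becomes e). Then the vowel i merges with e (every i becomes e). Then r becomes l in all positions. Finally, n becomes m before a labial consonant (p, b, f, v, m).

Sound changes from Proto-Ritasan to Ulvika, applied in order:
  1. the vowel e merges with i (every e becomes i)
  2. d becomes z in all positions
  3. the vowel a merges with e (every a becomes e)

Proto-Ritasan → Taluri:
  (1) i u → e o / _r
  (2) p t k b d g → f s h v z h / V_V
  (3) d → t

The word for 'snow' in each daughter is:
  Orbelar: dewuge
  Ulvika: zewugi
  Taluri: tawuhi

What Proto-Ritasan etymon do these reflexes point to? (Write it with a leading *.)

Position 6: Orbelar has e, Ulvika has i, Taluri has i. Taluri preserves i here (none of its changes turn any other segment into i), so the proto-segment is *i.
Position 2: Orbelar has e, Ulvika has e, Taluri has a. Taluri preserves a here (none of its changes turn any other segment into a), so the proto-segment is *a.
Verify the candidate proto-form against each daughter:
Orbelar: *dawugi
  dawugi → dewugi   [vowel merger]
  dewugi → dewuge   [vowel merger]
  dewuge (rule 3 does not apply)
  dewuge (rule 4 does not apply)
  giving Orbelar dewuge.
Ulvika: start from *dawugi.
  rule 1: no change — dawugi
  rule 2 (unconditioned shift): dawugi → zawugi
  rule 3 (vowel merger): zawugi → zewugi
  ⇒ Ulvika zewugi
Taluri: *dawugi
  dawugi (rule 1 does not apply)
  dawugi → dawuhi   [intervocalic lenition]
  dawuhi → tawuhi   [unconditioned shift]
  giving Taluri tawuhi.
Only *dawugi yields all of Orbelar dewuge, Ulvika zewugi, Taluri tawuhi.

*dawugi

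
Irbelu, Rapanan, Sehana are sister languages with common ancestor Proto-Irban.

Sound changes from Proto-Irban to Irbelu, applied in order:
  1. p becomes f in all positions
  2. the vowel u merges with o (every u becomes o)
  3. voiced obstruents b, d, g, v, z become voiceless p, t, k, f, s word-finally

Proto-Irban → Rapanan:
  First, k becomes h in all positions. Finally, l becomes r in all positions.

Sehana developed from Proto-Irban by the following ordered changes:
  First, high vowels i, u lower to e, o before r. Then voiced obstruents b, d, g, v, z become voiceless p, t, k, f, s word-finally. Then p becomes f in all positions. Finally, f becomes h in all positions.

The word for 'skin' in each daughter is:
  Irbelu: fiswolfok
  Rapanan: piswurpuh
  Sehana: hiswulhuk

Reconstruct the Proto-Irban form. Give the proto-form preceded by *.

Position 8: Irbelu has o, Rapanan has u, Sehana has u. Rapanan preserves u here (none of its changes turn any other segment into u), so the proto-segment is *u.
Position 6: Irbelu has l, Rapanan has r, Sehana has l. Irbelu preserves l here (none of its changes turn any other segment into l), so the proto-segment is *l.
Position 1: Irbelu has f, Rapanan has p, Sehana has h. Rapanan preserves p here (none of its changes turn any other segment into p), so the proto-segment is *p.
Verify the candidate proto-form against each daughter:
Irbelu: *piswulpuk > fiswulfuk > fiswolfok  (by unconditioned shift, vowel merger)
Rapanan: start from *piswulpuk.
  rule 1 (unconditioned shift): piswulpuk → piswulpuh
  rule 2 (unconditioned shift): piswulpuh → piswurpuh
  ⇒ Rapanan piswurpuh
Sehana: *piswulpuk > fiswulfuk > hiswulhuk  (by unconditioned shift, unconditioned shift)
No other proto-form is consistent with every reflex, so the reconstruction is *piswulpuk.

*piswulpuk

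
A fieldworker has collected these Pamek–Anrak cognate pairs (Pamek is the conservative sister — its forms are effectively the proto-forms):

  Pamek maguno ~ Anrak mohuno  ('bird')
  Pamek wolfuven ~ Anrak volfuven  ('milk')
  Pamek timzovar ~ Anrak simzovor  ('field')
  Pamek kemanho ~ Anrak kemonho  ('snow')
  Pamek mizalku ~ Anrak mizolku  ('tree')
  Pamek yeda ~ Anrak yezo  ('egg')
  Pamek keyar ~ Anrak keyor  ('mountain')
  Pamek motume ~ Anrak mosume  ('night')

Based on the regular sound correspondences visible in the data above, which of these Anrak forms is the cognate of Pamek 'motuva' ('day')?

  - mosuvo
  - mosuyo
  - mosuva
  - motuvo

mosuvo

motume ~ mosume — Pamek t corresponds to Anrak s between vowels (before a back vowel).
yeda ~ yezo — Pamek a corresponds to Anrak o word-finally.
Applying these to Pamek 'motuva':
  motuva → mosuva   (t→s between vowels (before a back vowel))
  mosuva → mosuvo   (a→o word-finally)
So the Anrak cognate is 'mosuvo'.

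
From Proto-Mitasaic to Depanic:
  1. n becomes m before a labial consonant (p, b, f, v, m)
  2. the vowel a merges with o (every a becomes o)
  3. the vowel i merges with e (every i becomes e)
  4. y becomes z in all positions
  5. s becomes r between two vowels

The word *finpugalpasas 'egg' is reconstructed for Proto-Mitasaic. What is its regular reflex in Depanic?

fempugolporos

Depanic: start from *finpugalpasas.
  rule 1 (nasal place assimilation): finpugalpasas → fimpugalpasas
  rule 2 (vowel merger): fimpugalpasas → fimpugolposos
  rule 3 (vowel merger): fimpugolposos → fempugolposos
  rule 4: no change — fempugolposos
  rule 5 (rhotacism): fempugolposos → fempugolporos
  ⇒ Depanic fempugolporos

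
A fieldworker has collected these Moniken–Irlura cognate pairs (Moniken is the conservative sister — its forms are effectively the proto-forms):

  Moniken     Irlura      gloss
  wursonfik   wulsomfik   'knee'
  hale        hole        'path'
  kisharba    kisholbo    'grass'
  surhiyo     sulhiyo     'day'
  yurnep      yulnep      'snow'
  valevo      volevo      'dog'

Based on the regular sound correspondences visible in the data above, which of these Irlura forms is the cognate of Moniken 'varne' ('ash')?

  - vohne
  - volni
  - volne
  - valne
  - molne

kisharba ~ kisholbo — Moniken a corresponds to Irlura o after a consonant, before r.
yurnep ~ yulnep — Moniken r corresponds to Irlura l after a vowel, before a nasal.
Applying these to Moniken 'varne':
  varne → vorne   (a→o after a consonant, before r)
  vorne → volne   (r→l after a vowel, before a nasal)
So the Irlura cognate is 'volne'.

volne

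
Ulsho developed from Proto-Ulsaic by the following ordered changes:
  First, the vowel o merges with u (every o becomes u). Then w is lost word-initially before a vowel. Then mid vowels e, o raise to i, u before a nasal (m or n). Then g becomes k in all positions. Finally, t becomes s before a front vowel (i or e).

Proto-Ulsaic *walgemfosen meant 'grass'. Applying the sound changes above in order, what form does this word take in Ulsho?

Ulsho: *walgemfosen > walgemfusen > algemfusen > algimfusin > alkimfusin  (by vowel merger, glide loss, pre-nasal raising, unconditioned shift)

alkimfusin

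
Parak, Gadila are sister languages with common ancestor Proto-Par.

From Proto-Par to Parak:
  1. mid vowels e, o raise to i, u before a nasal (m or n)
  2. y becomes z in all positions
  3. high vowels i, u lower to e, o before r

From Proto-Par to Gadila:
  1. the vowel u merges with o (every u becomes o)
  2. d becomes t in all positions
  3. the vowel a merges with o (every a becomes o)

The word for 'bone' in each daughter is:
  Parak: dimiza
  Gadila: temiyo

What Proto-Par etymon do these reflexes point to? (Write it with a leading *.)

*demiya

Position 5: Parak has z, Gadila has y. Gadila preserves y here (none of its changes turn any other segment into y), so the proto-segment is *y.
Position 2: Parak has i, Gadila has e. Gadila preserves e here (none of its changes turn any other segment into e), so the proto-segment is *e.
Position 1: Parak has d, Gadila has t. Parak preserves d here (none of its changes turn any other segment into d), so the proto-segment is *d.
Verify the candidate proto-form against each daughter:
Parak: *demiya
  demiya → dimiya   [pre-nasal raising]
  dimiya → dimiza   [unconditioned shift]
  dimiza (rule 3 does not apply)
  giving Parak dimiza.
Gadila: start from *demiya.
  rule 1: no change — demiya
  rule 2 (unconditioned shift): demiya → temiya
  rule 3 (vowel merger): temiya → temiyo
  ⇒ Gadila temiyo
*demiya is the unique common source.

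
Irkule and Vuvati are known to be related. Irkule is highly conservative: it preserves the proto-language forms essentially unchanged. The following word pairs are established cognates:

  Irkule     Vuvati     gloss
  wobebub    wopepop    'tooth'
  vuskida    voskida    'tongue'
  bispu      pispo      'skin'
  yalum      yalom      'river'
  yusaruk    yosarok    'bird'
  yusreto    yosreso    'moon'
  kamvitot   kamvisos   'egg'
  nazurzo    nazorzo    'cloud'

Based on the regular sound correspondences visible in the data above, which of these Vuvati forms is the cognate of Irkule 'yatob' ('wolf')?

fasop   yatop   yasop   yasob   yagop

yasop

yusreto ~ yosreso, kamvitot ~ kamvisos — Irkule t corresponds to Vuvati s between vowels (before a back vowel).
wobebub ~ wopepop — Irkule b corresponds to Vuvati p word-finally.
Applying these to Irkule 'yatob':
  yatob → yasob   (t→s between vowels (before a back vowel))
  yasob → yasop   (b→p word-finally)
So the Vuvati cognate is 'yasop'.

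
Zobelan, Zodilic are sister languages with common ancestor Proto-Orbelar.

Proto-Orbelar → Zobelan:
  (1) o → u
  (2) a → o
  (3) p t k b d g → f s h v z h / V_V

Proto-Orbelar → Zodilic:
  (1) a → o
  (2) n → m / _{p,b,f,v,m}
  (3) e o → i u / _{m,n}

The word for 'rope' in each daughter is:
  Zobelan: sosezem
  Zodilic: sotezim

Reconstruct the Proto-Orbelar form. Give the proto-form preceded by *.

*satezem

Position 3: Zobelan has s, Zodilic has t. Zodilic preserves t here (none of its changes turn any other segment into t), so the proto-segment is *t.
Position 2: Zobelan has o, Zodilic has o. In Zobelan, o can only continue *a, so the proto-segment is *a.
Position 6: Zobelan has e, Zodilic has i. Zobelan preserves e here (none of its changes turn any other segment into e), so the proto-segment is *e.
The remaining positions agree across the daughters. Check the candidate against every language:
Zobelan: *satezem > sotezem > sosezem  (by vowel merger, intervocalic lenition)
Zodilic: *satezem > sotezem > sotezim  (by vowel merger, pre-nasal raising)
Only *satezem yields all of Zobelan sosezem, Zodilic sotezim.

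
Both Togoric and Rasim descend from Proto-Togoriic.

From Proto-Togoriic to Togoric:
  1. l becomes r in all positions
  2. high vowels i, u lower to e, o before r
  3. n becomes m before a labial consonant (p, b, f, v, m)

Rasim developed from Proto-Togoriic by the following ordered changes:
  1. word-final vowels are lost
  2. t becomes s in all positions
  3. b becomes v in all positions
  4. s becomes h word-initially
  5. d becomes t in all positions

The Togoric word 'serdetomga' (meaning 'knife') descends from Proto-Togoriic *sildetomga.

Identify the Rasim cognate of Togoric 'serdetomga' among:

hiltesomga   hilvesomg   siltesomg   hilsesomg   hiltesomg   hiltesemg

Rasim: *sildetomga > sildetomg > sildesomg > hildesomg > hiltesomg  (by apocope, unconditioned shift, debuccalisation, unconditioned shift)
Among the options, 'hiltesomg' alone shows every Rasim change applied in order.

hiltesomg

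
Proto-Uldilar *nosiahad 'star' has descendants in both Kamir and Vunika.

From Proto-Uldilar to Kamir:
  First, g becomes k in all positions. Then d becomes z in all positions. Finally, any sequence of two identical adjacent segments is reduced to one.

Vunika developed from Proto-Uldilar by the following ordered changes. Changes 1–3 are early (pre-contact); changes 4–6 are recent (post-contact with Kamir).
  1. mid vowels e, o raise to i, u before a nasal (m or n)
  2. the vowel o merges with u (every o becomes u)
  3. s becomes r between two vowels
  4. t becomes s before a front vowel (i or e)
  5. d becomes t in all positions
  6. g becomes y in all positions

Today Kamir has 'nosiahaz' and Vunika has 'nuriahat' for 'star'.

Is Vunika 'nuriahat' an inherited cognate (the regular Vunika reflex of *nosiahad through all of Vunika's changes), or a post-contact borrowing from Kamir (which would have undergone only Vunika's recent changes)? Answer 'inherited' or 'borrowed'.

If inherited, *nosiahad would pass through all of Vunika's changes:
Vunika: start from *nosiahad.
  rule 1: no change — nosiahad
  rule 2 (vowel merger): nosiahad → nusiahad
  rule 3 (rhotacism): nusiahad → nuriahad
  rule 4: no change — nuriahad
  rule 5 (unconditioned shift): nuriahad → nuriahat
  rule 6: no change — nuriahat
  ⇒ Vunika nuriahat
If borrowed from Kamir 'nosiahaz' after the early changes, it would undergo only the recent ones:
  rule 4 (palatalisation): no change (nosiahaz)
  rule 5 (unconditioned shift): no change (nosiahaz)
  rule 6 (unconditioned shift): no change (nosiahaz)
  ⇒ as a loan: nosiahaz
Vunika 'nuriahat' matches the inherited outcome exactly, so it is an inherited cognate, not a loan.

inherited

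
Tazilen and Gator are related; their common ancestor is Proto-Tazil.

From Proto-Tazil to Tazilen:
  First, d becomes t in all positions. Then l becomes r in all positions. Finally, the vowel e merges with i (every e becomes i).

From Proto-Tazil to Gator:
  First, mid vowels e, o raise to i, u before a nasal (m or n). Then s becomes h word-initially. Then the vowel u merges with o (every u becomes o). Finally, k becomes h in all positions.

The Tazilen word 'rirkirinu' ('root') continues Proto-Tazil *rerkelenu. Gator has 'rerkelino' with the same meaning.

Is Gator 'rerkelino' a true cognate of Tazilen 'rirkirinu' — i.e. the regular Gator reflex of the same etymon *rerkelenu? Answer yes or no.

no

Derive the expected Gator reflex of *rerkelenu:
Gator: *rerkelenu > rerkelinu > rerkelino > rerhelino  (by pre-nasal raising, vowel merger, unconditioned shift)
The regular Gator reflex would be 'rerhelino', but the attested form is 'rerkelino'. The correspondence is irregular, so they are not cognates (the Gator form has a different source).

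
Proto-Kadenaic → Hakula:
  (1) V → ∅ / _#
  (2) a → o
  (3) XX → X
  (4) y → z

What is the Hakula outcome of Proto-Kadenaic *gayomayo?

Hakula: *gayomayo > gayomay > goyomoy > gozomoz  (by apocope, vowel merger, unconditioned shift)

gozomoz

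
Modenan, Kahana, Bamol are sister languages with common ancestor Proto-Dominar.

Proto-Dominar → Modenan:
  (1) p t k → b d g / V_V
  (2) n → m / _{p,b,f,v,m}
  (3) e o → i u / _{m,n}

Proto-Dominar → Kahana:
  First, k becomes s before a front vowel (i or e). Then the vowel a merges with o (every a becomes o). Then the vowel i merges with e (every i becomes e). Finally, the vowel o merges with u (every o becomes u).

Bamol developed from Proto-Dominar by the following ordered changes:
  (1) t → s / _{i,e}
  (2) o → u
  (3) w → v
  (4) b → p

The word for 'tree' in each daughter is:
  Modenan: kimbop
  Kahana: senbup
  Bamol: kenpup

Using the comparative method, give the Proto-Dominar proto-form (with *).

*kenbop

Position 4: Modenan has b, Kahana has b, Bamol has p. Kahana preserves b here (none of its changes turn any other segment into b), so the proto-segment is *b.
Position 2: Modenan has i, Kahana has e, Bamol has e. Bamol preserves e here (none of its changes turn any other segment into e), so the proto-segment is *e.
Position 1: Modenan has k, Kahana has s, Bamol has k. Modenan preserves k here (none of its changes turn any other segment into k), so the proto-segment is *k.
This points to *kenbop. Verify forward in each daughter:
Modenan: start from *kenbop.
  rule 1: no change — kenbop
  rule 2 (nasal place assimilation): kenbop → kembop
  rule 3 (pre-nasal raising): kembop → kimbop
  ⇒ Modenan kimbop
Kahana: *kenbop > senbop > senbup  (by palatalisation, vowel merger)
Bamol: *kenbop > kenbup > kenpup  (by vowel merger, unconditioned shift)
*kenbop is the unique common source.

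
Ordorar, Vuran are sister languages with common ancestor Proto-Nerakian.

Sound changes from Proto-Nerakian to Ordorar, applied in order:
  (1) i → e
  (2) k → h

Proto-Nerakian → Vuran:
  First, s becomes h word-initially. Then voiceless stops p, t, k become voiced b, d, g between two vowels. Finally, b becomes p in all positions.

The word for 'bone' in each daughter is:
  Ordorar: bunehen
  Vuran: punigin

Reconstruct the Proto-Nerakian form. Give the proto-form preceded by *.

Position 1: Ordorar has b, Vuran has p. Ordorar preserves b here (none of its changes turn any other segment into b), so the proto-segment is *b.
Position 4: Ordorar has e, Vuran has i. Vuran preserves i here (none of its changes turn any other segment into i), so the proto-segment is *i.
This points to *bunikin. Verify forward in each daughter:
Ordorar: start from *bunikin.
  rule 1 (vowel merger): bunikin → buneken
  rule 2 (unconditioned shift): buneken → bunehen
  ⇒ Ordorar bunehen
Vuran: start from *bunikin.
  rule 1: no change — bunikin
  rule 2 (intervocalic voicing): bunikin → bunigin
  rule 3 (unconditioned shift): bunigin → punigin
  ⇒ Vuran punigin
No other proto-form is consistent with every reflex, so the reconstruction is *bunikin.

*bunikin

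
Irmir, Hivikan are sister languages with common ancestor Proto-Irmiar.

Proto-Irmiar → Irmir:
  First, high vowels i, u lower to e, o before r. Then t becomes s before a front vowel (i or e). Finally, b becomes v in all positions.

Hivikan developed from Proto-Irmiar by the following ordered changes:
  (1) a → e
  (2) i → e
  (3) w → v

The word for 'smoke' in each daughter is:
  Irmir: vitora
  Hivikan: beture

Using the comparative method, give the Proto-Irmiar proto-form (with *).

Position 2: Irmir has i, Hivikan has e. Irmir preserves i here (none of its changes turn any other segment into i), so the proto-segment is *i.
Position 4: Irmir has o, Hivikan has u. Hivikan preserves u here (none of its changes turn any other segment into u), so the proto-segment is *u.
This points to *bitura. Verify forward in each daughter:
Irmir: *bitura > bitora > vitora  (by pre-rhotic lowering, unconditioned shift)
Hivikan: *bitura > biture > beture  (by vowel merger, vowel merger)
*bitura is the unique common source.

*bitura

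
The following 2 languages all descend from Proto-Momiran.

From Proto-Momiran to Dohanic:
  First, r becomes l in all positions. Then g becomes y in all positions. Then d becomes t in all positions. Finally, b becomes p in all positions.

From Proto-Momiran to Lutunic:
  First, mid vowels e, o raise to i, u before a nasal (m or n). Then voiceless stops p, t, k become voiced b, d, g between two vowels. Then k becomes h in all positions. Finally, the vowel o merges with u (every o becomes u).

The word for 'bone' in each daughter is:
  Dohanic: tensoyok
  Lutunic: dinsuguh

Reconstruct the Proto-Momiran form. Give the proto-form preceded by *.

Position 7: Dohanic has o, Lutunic has u. Dohanic preserves o here (none of its changes turn any other segment into o), so the proto-segment is *o.
Position 2: Dohanic has e, Lutunic has i. Dohanic preserves e here (none of its changes turn any other segment into e), so the proto-segment is *e.
Position 5: Dohanic has o, Lutunic has u. Dohanic preserves o here (none of its changes turn any other segment into o), so the proto-segment is *o.
Verify the candidate proto-form against each daughter:
Dohanic: *densogok
  densogok (rule 1 does not apply)
  densogok → densoyok   [unconditioned shift]
  densoyok → tensoyok   [unconditioned shift]
  tensoyok (rule 4 does not apply)
  giving Dohanic tensoyok.
Lutunic: start from *densogok.
  rule 1 (pre-nasal raising): densogok → dinsogok
  rule 2: no change — dinsogok
  rule 3 (unconditioned shift): dinsogok → dinsogoh
  rule 4 (vowel merger): dinsogoh → dinsuguh
  ⇒ Lutunic dinsuguh
No other proto-form is consistent with every reflex, so the reconstruction is *densogok.

*densogok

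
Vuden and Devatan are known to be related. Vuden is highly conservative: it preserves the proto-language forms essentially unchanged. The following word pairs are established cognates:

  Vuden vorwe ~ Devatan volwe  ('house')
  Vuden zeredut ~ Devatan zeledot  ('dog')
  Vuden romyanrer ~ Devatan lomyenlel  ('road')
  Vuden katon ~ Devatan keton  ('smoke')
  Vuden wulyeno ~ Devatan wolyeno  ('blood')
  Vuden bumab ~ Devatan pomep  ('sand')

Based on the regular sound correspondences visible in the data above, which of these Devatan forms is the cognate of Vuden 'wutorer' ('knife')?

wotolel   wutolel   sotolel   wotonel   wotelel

zeredut ~ zeledot, wulyeno ~ wolyeno — Vuden u corresponds to Devatan o after a consonant, before a consonant other than r, m, n, p, b, f, v.
zeredut ~ zeledot — Vuden r corresponds to Devatan l between vowels (before a front vowel).
romyanrer ~ lomyenlel — Vuden r corresponds to Devatan l word-finally.
Applying these to Vuden 'wutorer':
  wutorer → wotorer   (u→o after a consonant, before a consonant other than r, m, n, p, b, f, v)
  wotorer → wotoler   (r→l between vowels (before a front vowel))
  wotoler → wotolel   (r→l word-finally)
So the Devatan cognate is 'wotolel'.

wotolel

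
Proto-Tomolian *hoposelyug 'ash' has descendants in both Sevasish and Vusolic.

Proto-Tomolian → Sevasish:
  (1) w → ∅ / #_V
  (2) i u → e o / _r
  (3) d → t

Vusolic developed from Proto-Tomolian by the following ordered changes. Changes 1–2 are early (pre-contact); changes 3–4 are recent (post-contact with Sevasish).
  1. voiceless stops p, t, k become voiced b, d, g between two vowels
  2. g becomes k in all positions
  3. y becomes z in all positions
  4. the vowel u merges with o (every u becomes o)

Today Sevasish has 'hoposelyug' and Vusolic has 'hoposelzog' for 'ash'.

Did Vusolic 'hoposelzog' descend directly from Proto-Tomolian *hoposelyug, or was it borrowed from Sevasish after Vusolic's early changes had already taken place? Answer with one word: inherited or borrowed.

borrowed

If inherited, *hoposelyug would pass through all of Vusolic's changes:
Vusolic: *hoposelyug > hoboselyug > hoboselyuk > hoboselzuk > hoboselzok  (by intervocalic voicing, unconditioned shift, unconditioned shift, vowel merger)
If borrowed from Sevasish 'hoposelyug' after the early changes, it would undergo only the recent ones:
  rule 3 (unconditioned shift): hoposelyug → hoposelzug
  rule 4 (vowel merger): hoposelzug → hoposelzog
  ⇒ as a loan: hoposelzog
Vusolic 'hoposelzog' matches the loan outcome 'hoposelzog', not the inherited 'hoboselzok' — it skipped the early Vusolic changes, so it was borrowed from Sevasish.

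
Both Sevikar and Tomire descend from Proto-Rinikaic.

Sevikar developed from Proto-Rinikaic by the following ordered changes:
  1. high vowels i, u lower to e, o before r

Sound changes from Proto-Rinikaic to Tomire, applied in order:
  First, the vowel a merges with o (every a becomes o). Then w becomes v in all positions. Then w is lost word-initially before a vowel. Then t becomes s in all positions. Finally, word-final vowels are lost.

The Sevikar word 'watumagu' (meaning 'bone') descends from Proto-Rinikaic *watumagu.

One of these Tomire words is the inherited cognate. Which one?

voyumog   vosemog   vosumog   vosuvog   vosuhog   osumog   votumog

vosumog

Tomire: *watumagu > wotumogu > votumogu > vosumogu > vosumog  (by vowel merger, unconditioned shift, unconditioned shift, apocope)
Only 'vosumog' matches the regular Tomire development of *watumagu.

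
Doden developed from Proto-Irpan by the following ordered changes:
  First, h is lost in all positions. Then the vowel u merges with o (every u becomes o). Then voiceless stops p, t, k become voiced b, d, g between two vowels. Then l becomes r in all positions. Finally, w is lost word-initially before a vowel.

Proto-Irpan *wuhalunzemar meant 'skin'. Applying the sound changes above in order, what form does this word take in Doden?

oaronzemar

Doden: *wuhalunzemar
  wuhalunzemar → wualunzemar   [h-loss]
  wualunzemar → woalonzemar   [vowel merger]
  woalonzemar (rule 3 does not apply)
  woalonzemar → woaronzemar   [unconditioned shift]
  woaronzemar → oaronzemar   [glide loss]
  giving Doden oaronzemar.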